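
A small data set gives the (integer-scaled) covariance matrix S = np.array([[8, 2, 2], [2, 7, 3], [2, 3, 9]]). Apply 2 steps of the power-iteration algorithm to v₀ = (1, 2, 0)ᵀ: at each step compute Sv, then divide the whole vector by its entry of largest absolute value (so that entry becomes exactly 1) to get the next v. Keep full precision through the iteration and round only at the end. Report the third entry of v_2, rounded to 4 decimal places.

0.9000

Sv0 = (12.00000, 16.00000, 8.00000); divide by 16.00000 → v1 = (0.75000, 1.00000, 0.50000)
Sv1 = (9.00000, 10.00000, 9.00000); divide by 10.00000 → v2 = (0.90000, 1.00000, 0.90000)
Requested entry of v2: 144/160 = 0.9000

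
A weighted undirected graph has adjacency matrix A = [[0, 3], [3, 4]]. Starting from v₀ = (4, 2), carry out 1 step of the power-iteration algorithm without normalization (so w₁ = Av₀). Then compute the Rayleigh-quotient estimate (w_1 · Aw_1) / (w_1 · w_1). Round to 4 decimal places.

w1 = Av₀ = (6, 20)
Aw1 = (60, 98)
w1·Aw1 = 6·60 + 20·98 = 2320; w1·w1 = 6·6 + 20·20 = 436
λ ≈ 2320/436 = 5.3211

λ ≈ 5.3211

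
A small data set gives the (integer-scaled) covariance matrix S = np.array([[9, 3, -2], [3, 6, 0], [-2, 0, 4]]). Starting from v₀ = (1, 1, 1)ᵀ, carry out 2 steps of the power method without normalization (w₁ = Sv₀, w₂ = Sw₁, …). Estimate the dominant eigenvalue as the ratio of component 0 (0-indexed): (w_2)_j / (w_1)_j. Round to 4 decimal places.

11.3000

w1 = Sv₀ = (9·1 + 3·1 + (-2)·1; 3·1 + 6·1 + 0·1; (-2)·1 + 0·1 + 4·1) = (10, 9, 2)
w2 = Sw1 = (9·10 + 3·9 + (-2)·2; 3·10 + 6·9 + 0·2; (-2)·10 + 0·9 + 4·2) = (113, 84, -12)
Ratio at component: 113 / 10 = 11.3000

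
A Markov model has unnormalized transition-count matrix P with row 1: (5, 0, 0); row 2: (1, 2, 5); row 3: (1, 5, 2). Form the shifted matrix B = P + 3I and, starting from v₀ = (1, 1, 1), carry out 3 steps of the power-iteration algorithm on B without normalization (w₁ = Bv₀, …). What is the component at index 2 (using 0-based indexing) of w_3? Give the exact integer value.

B = P + 3I has rows (8, 0, 0); (1, 5, 5); (1, 5, 5)
w1 = Bv₀ = (8·1 + 0·1 + 0·1; 1·1 + 5·1 + 5·1; 1·1 + 5·1 + 5·1) = (8, 11, 11)
w2 = Bw1 = (8·8 + 0·11 + 0·11; 1·8 + 5·11 + 5·11; 1·8 + 5·11 + 5·11) = (64, 118, 118)
w3 = Bw2 = (512, 1244, 1244)
Requested component of w3: 1244

1244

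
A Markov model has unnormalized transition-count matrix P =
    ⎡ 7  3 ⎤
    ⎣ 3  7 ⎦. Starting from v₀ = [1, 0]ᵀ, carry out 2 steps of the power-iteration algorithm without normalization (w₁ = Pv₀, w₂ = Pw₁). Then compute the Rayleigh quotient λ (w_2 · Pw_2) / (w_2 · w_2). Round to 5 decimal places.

w1 = Pv₀ = (7·1 + 3·0; 3·1 + 7·0) = (7, 3)
w2 = Pw1 = (7·7 + 3·3; 3·7 + 7·3) = (58, 42)
Pw2 = (532, 468)
w2·Pw2 = 58·532 + 42·468 = 50512; w2·w2 = 58·58 + 42·42 = 5128
λ ≈ 50512/5128 = 9.85023

9.85023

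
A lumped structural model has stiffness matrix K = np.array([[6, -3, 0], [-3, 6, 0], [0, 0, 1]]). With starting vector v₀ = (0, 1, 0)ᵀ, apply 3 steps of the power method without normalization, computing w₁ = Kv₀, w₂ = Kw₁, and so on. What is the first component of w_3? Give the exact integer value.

w1 = Kv₀ = (-3, 6, 0)
w2 = Kw1 = (-36, 45, 0)
w3 = Kw2 = (-351, 378, 0)
The requested component of w3 is -351.

-351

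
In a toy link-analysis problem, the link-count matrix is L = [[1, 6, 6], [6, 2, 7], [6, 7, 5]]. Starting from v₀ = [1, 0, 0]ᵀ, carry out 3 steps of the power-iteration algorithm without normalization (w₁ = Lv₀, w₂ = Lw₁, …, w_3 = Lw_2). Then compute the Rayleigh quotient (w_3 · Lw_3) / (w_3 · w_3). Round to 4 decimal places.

w1 = Lv₀ = (1·1 + 6·0 + 6·0; 6·1 + 2·0 + 7·0; 6·1 + 7·0 + 5·0) = (1, 6, 6)
w2 = Lw1 = (1·1 + 6·6 + 6·6; 6·1 + 2·6 + 7·6; 6·1 + 7·6 + 5·6) = (73, 60, 78)
w3 = Lw2 = (901, 1104, 1248)
Lw3 = (15013, 16350, 19374)
w3·Lw3 = 901·15013 + 1104·16350 + 1248·19374 = 55755865; w3·w3 = 901·901 + 1104·1104 + 1248·1248 = 3588121
λ ≈ 55755865/3588121 = 15.5390

15.5390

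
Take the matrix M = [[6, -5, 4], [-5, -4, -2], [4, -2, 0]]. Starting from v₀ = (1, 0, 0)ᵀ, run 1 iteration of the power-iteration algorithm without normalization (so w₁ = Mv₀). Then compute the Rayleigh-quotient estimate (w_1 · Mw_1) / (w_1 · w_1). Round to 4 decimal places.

w1 = Mv₀ = (6, -5, 4)
Mw1 = (77, -18, 34)
w1·Mw1 = 6·77 + (-5)·(-18) + 4·34 = 688; w1·w1 = 6·6 + (-5)·(-5) + 4·4 = 77
λ ≈ 688/77 = 8.9351

λ ≈ 8.9351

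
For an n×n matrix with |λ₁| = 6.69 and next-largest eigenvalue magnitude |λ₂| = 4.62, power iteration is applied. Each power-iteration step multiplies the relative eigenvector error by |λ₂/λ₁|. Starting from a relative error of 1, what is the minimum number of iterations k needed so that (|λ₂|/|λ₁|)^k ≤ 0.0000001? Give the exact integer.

44

|λ₂/λ₁| = 4.62/6.69 = 0.69058
Need k ≥ ln(0.0000001) / ln(0.69058) = -16.1181 / -0.3702 ≈ 43.537
Smallest integer k satisfying the bound: 44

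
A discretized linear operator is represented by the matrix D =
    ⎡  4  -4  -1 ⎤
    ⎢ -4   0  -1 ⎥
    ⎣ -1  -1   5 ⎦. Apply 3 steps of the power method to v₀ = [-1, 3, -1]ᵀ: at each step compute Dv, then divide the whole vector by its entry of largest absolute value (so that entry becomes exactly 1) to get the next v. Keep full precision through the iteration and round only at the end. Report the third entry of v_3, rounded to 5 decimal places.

0.22243

Dv0 = (-15.000000, 5.000000, -7.000000); divide by -15.000000 → v1 = (1.000000, -0.333333, 0.466667)
Dv1 = (4.866667, -4.466667, 1.666667); divide by 4.866667 → v2 = (1.000000, -0.917808, 0.342466)
Dv2 = (7.328767, -4.342466, 1.630137); divide by 7.328767 → v3 = (1.000000, -0.592523, 0.222430)
Requested entry of v3: -119/-535 = 0.22243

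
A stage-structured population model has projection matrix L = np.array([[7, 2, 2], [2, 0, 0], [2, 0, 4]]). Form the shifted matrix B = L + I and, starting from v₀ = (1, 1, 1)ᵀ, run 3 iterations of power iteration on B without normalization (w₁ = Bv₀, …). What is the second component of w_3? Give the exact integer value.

B = L + I has rows (8, 2, 2); (2, 1, 0); (2, 0, 5)
w1 = Bv₀ = (8·1 + 2·1 + 2·1; 2·1 + 1·1 + 0·1; 2·1 + 0·1 + 5·1) = (12, 3, 7)
w2 = Bw1 = (8·12 + 2·3 + 2·7; 2·12 + 1·3 + 0·7; 2·12 + 0·3 + 5·7) = (116, 27, 59)
w3 = Bw2 = (1100, 259, 527)
Requested component of w3: 259

259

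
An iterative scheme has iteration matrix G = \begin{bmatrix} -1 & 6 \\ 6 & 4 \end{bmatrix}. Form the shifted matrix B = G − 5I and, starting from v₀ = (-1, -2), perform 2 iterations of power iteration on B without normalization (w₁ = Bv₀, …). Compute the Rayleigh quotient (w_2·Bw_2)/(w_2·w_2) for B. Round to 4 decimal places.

B = G − 5I has rows (-6, 6); (6, -1)
w1 = Bv₀ = ((-6)·(-1) + 6·(-2); 6·(-1) + (-1)·(-2)) = (-6, -4)
w2 = Bw1 = ((-6)·(-6) + 6·(-4); 6·(-6) + (-1)·(-4)) = (12, -32)
Bw2 = (-264, 104)
w2·Bw2 = -6496; w2·w2 = 1168; μ ≈ -6496/1168 = -5.5616

-5.5616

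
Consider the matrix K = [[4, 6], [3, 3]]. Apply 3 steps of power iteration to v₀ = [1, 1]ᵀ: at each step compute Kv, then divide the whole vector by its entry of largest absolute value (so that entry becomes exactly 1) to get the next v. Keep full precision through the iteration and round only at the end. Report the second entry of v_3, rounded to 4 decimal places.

Kv0 = (10.00000, 6.00000); divide by 10.00000 → v1 = (1.00000, 0.60000)
Kv1 = (7.60000, 4.80000); divide by 7.60000 → v2 = (1.00000, 0.63158)
Kv2 = (7.78947, 4.89474); divide by 7.78947 → v3 = (1.00000, 0.62838)
Requested entry of v3: 372/592 = 0.6284

0.6284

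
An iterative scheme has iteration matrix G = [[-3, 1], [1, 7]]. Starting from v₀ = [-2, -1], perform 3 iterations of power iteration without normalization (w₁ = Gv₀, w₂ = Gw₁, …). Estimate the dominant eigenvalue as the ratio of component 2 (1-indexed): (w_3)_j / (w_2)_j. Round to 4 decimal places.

λ ≈ 7.4138

w1 = Gv₀ = ((-3)·(-2) + 1·(-1); 1·(-2) + 7·(-1)) = (5, -9)
w2 = Gw1 = ((-3)·5 + 1·(-9); 1·5 + 7·(-9)) = (-24, -58)
w3 = Gw2 = (14, -430)
Ratio at component: -430 / -58 = 7.4138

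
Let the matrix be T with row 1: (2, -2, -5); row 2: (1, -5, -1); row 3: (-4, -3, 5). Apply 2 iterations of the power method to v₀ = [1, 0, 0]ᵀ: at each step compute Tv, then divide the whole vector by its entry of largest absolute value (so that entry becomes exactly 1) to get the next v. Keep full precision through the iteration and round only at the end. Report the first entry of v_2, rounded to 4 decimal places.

-0.7097

Tv0 = (2.00000, 1.00000, -4.00000); divide by -4.00000 → v1 = (-0.50000, -0.25000, 1.00000)
Tv1 = (-5.50000, -0.25000, 7.75000); divide by 7.75000 → v2 = (-0.70968, -0.03226, 1.00000)
Requested entry of v2: 22/-31 = -0.7097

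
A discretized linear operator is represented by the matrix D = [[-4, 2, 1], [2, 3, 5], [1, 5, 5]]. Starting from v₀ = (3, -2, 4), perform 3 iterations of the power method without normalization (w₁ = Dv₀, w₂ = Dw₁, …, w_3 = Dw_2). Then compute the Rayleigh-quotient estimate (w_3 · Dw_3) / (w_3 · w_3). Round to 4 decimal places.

8.9431

w1 = Dv₀ = ((-4)·3 + 2·(-2) + 1·4; 2·3 + 3·(-2) + 5·4; 1·3 + 5·(-2) + 5·4) = (-12, 20, 13)
w2 = Dw1 = ((-4)·(-12) + 2·20 + 1·13; 2·(-12) + 3·20 + 5·13; 1·(-12) + 5·20 + 5·13) = (101, 101, 153)
w3 = Dw2 = (-49, 1270, 1371)
Dw3 = (4107, 10567, 13156)
w3·Dw3 = (-49)·4107 + 1270·10567 + 1371·13156 = 31255723; w3·w3 = (-49)·(-49) + 1270·1270 + 1371·1371 = 3494942
λ ≈ 31255723/3494942 = 8.9431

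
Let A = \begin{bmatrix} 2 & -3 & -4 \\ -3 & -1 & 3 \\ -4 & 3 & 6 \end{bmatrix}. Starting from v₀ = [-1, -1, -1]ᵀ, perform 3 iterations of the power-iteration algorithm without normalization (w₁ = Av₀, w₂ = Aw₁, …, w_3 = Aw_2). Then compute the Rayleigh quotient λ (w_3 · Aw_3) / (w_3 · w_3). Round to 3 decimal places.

9.999

w1 = Av₀ = (2·(-1) + (-3)·(-1) + (-4)·(-1); (-3)·(-1) + (-1)·(-1) + 3·(-1); (-4)·(-1) + 3·(-1) + 6·(-1)) = (5, 1, -5)
w2 = Aw1 = (2·5 + (-3)·1 + (-4)·(-5); (-3)·5 + (-1)·1 + 3·(-5); (-4)·5 + 3·1 + 6·(-5)) = (27, -31, -47)
w3 = Aw2 = (335, -191, -483)
Aw3 = (3175, -2263, -4811)
w3·Aw3 = 335·3175 + (-191)·(-2263) + (-483)·(-4811) = 3819571; w3·w3 = 335·335 + (-191)·(-191) + (-483)·(-483) = 381995
λ ≈ 3819571/381995 = 9.999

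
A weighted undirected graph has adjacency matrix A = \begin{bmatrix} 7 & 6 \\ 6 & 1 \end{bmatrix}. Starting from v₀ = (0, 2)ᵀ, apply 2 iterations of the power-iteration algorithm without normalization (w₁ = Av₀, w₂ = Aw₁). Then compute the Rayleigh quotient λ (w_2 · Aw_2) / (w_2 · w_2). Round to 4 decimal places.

w1 = Av₀ = (7·0 + 6·2; 6·0 + 1·2) = (12, 2)
w2 = Aw1 = (7·12 + 6·2; 6·12 + 1·2) = (96, 74)
Aw2 = (1116, 650)
w2·Aw2 = 96·1116 + 74·650 = 155236; w2·w2 = 96·96 + 74·74 = 14692
λ ≈ 155236/14692 = 10.5660

λ ≈ 10.5660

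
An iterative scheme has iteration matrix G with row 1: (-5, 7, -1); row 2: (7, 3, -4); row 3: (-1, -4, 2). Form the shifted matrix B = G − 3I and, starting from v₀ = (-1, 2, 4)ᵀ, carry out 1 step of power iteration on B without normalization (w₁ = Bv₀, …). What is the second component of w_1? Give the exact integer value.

-23

B = G − 3I has rows (-8, 7, -1); (7, 0, -4); (-1, -4, -1)
w1 = Bv₀ = ((-8)·(-1) + 7·2 + (-1)·4; 7·(-1) + 0·2 + (-4)·4; (-1)·(-1) + (-4)·2 + (-1)·4) = (18, -23, -11)
Requested component of w1: -23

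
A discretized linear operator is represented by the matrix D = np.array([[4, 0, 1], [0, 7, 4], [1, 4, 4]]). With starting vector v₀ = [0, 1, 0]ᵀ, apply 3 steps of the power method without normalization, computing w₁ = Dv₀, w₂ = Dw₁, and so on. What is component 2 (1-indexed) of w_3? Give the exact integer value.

631

w1 = Dv₀ = (0, 7, 4)
w2 = Dw1 = (4, 65, 44)
w3 = Dw2 = (60, 631, 440)
The requested component of w3 is 631.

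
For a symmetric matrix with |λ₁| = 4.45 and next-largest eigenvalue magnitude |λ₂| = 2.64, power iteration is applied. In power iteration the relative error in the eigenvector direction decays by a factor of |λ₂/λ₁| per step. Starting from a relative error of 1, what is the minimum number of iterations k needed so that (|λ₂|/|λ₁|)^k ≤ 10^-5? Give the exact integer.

|λ₂/λ₁| = 2.64/4.45 = 0.59326
Need k ≥ ln(10^-5) / ln(0.59326) = -11.5129 / -0.5221 ≈ 22.050
Smallest integer k satisfying the bound: 23

23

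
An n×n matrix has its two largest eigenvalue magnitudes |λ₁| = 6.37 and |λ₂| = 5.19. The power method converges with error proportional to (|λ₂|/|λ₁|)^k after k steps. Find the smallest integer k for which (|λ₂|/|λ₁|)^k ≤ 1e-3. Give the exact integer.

|λ₂/λ₁| = 5.19/6.37 = 0.81476
Need k ≥ ln(1e-3) / ln(0.81476) = -6.9078 / -0.2049 ≈ 33.718
Smallest integer k satisfying the bound: 34

34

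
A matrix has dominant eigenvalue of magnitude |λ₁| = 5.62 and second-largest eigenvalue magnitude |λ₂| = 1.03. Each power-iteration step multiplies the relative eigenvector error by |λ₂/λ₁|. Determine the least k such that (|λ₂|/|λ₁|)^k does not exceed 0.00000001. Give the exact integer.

11

|λ₂/λ₁| = 1.03/5.62 = 0.18327
Need k ≥ ln(0.00000001) / ln(0.18327) = -18.4207 / -1.6968 ≈ 10.856
Smallest integer k satisfying the bound: 11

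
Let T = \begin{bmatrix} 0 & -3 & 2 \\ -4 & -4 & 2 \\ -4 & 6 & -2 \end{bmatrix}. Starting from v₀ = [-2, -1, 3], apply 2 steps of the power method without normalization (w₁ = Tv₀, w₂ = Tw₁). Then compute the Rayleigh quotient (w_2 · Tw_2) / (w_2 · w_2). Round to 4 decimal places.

w1 = Tv₀ = (0·(-2) + (-3)·(-1) + 2·3; (-4)·(-2) + (-4)·(-1) + 2·3; (-4)·(-2) + 6·(-1) + (-2)·3) = (9, 18, -4)
w2 = Tw1 = (0·9 + (-3)·18 + 2·(-4); (-4)·9 + (-4)·18 + 2·(-4); (-4)·9 + 6·18 + (-2)·(-4)) = (-62, -116, 80)
Tw2 = (508, 872, -608)
w2·Tw2 = (-62)·508 + (-116)·872 + 80·(-608) = -181288; w2·w2 = (-62)·(-62) + (-116)·(-116) + 80·80 = 23700
λ ≈ -181288/23700 = -7.6493

-7.6493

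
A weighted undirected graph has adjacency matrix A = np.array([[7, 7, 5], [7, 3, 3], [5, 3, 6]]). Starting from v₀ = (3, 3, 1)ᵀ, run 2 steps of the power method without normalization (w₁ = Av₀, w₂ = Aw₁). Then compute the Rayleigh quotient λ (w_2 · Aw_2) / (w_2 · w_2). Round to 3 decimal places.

15.738

w1 = Av₀ = (7·3 + 7·3 + 5·1; 7·3 + 3·3 + 3·1; 5·3 + 3·3 + 6·1) = (47, 33, 30)
w2 = Aw1 = (7·47 + 7·33 + 5·30; 7·47 + 3·33 + 3·30; 5·47 + 3·33 + 6·30) = (710, 518, 514)
Aw2 = (11166, 8066, 8188)
w2·Aw2 = 710·11166 + 518·8066 + 514·8188 = 16314680; w2·w2 = 710·710 + 518·518 + 514·514 = 1036620
λ ≈ 16314680/1036620 = 15.738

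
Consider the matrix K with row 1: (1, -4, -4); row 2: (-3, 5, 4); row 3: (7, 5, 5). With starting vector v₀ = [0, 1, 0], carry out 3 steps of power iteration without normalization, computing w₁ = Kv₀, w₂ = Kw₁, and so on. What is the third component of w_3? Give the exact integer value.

87

w1 = Kv₀ = (1·0 + (-4)·1 + (-4)·0; (-3)·0 + 5·1 + 4·0; 7·0 + 5·1 + 5·0) = (-4, 5, 5)
w2 = Kw1 = (1·(-4) + (-4)·5 + (-4)·5; (-3)·(-4) + 5·5 + 4·5; 7·(-4) + 5·5 + 5·5) = (-44, 57, 22)
w3 = Kw2 = (-360, 505, 87)
The requested component of w3 is 87.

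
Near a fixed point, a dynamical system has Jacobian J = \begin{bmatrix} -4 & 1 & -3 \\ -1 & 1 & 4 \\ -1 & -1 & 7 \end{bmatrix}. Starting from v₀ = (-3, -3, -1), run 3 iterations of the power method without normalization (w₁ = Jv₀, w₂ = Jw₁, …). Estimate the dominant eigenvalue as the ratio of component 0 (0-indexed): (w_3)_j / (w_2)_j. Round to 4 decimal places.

λ ≈ -4.5102

w1 = Jv₀ = ((-4)·(-3) + 1·(-3) + (-3)·(-1); (-1)·(-3) + 1·(-3) + 4·(-1); (-1)·(-3) + (-1)·(-3) + 7·(-1)) = (12, -4, -1)
w2 = Jw1 = ((-4)·12 + 1·(-4) + (-3)·(-1); (-1)·12 + 1·(-4) + 4·(-1); (-1)·12 + (-1)·(-4) + 7·(-1)) = (-49, -20, -15)
w3 = Jw2 = (221, -31, -36)
Ratio at component: 221 / -49 = -4.5102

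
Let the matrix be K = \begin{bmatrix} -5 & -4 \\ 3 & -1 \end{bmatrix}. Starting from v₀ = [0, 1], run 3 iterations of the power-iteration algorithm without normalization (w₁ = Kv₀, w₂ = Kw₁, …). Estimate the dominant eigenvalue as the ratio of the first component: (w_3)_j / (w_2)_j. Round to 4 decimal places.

-3.1667

w1 = Kv₀ = ((-5)·0 + (-4)·1; 3·0 + (-1)·1) = (-4, -1)
w2 = Kw1 = ((-5)·(-4) + (-4)·(-1); 3·(-4) + (-1)·(-1)) = (24, -11)
w3 = Kw2 = (-76, 83)
Ratio at component: -76 / 24 = -3.1667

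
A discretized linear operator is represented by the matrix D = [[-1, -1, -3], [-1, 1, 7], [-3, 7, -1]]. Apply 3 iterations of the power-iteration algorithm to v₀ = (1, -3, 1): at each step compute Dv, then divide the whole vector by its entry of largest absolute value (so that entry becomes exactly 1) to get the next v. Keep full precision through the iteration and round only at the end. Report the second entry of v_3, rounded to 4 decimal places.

-0.0676

Dv0 = (-1.00000, 3.00000, -25.00000); divide by -25.00000 → v1 = (0.04000, -0.12000, 1.00000)
Dv1 = (-2.92000, 6.84000, -1.96000); divide by 6.84000 → v2 = (-0.42690, 1.00000, -0.28655)
Dv2 = (0.28655, -0.57895, 8.56725); divide by 8.56725 → v3 = (0.03345, -0.06758, 1.00000)
Requested entry of v3: 99/-1465 = -0.0676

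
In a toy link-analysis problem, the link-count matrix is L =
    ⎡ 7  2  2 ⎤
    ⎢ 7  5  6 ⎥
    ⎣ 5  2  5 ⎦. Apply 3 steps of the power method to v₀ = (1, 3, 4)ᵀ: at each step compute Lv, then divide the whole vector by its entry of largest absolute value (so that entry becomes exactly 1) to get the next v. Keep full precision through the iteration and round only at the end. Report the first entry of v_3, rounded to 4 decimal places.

0.5597

Lv0 = (21.00000, 46.00000, 31.00000); divide by 46.00000 → v1 = (0.45652, 1.00000, 0.67391)
Lv1 = (6.54348, 12.23913, 7.65217); divide by 12.23913 → v2 = (0.53464, 1.00000, 0.62522)
Lv2 = (6.99290, 12.49378, 7.79929); divide by 12.49378 → v3 = (0.55971, 1.00000, 0.62425)
Requested entry of v3: 3937/7034 = 0.5597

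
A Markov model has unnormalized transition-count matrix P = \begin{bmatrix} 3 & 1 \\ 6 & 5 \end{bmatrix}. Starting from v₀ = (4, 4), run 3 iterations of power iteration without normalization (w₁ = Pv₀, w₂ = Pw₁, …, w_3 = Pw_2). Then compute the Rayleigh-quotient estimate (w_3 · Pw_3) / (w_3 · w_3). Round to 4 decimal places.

w1 = Pv₀ = (3·4 + 1·4; 6·4 + 5·4) = (16, 44)
w2 = Pw1 = (3·16 + 1·44; 6·16 + 5·44) = (92, 316)
w3 = Pw2 = (592, 2132)
Pw3 = (3908, 14212)
w3·Pw3 = 592·3908 + 2132·14212 = 32613520; w3·w3 = 592·592 + 2132·2132 = 4895888
λ ≈ 32613520/4895888 = 6.6614

λ ≈ 6.6614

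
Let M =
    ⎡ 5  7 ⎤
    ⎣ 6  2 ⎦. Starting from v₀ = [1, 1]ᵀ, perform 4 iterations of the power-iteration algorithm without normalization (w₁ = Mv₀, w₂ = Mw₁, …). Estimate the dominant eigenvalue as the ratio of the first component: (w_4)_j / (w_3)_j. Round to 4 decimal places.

λ ≈ 10.1037

w1 = Mv₀ = (5·1 + 7·1; 6·1 + 2·1) = (12, 8)
w2 = Mw1 = (5·12 + 7·8; 6·12 + 2·8) = (116, 88)
w3 = Mw2 = (1196, 872)
w4 = Mw3 = (12084, 8920)
Ratio at component: 12084 / 1196 = 10.1037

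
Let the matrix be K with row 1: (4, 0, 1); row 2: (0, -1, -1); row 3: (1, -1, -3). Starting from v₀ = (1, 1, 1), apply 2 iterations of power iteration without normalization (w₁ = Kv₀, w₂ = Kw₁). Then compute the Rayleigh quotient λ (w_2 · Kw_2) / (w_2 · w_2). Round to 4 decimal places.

λ ≈ 1.3105

w1 = Kv₀ = (5, -2, -3)
w2 = Kw1 = (17, 5, 16)
Kw2 = (84, -21, -36)
w2·Kw2 = 17·84 + 5·(-21) + 16·(-36) = 747; w2·w2 = 17·17 + 5·5 + 16·16 = 570
λ ≈ 747/570 = 1.3105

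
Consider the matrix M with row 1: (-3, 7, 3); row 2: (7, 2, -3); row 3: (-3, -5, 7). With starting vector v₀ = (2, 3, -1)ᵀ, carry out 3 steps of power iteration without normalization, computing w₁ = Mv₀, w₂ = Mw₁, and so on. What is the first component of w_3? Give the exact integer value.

w1 = Mv₀ = (12, 23, -28)
w2 = Mw1 = (41, 214, -347)
w3 = Mw2 = (334, 1756, -3622)
The requested component of w3 is 334.

334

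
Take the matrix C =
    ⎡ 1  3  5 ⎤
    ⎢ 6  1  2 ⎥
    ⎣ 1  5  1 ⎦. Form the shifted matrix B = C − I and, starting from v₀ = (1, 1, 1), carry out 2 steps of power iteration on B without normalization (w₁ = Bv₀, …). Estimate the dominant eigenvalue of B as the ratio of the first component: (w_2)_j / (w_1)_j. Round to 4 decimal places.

B = C − I has rows (0, 3, 5); (6, 0, 2); (1, 5, 0)
w1 = Bv₀ = (8, 8, 6)
w2 = Bw1 = (54, 60, 48)
Ratio: 54/8 = 6.7500

6.7500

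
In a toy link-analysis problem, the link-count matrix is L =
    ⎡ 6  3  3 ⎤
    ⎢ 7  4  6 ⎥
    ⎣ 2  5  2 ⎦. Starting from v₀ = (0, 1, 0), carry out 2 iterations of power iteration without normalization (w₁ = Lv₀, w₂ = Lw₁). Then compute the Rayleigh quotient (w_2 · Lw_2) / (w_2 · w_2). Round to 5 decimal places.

12.48143

w1 = Lv₀ = (6·0 + 3·1 + 3·0; 7·0 + 4·1 + 6·0; 2·0 + 5·1 + 2·0) = (3, 4, 5)
w2 = Lw1 = (6·3 + 3·4 + 3·5; 7·3 + 4·4 + 6·5; 2·3 + 5·4 + 2·5) = (45, 67, 36)
Lw2 = (579, 799, 497)
w2·Lw2 = 45·579 + 67·799 + 36·497 = 97480; w2·w2 = 45·45 + 67·67 + 36·36 = 7810
λ ≈ 97480/7810 = 12.48143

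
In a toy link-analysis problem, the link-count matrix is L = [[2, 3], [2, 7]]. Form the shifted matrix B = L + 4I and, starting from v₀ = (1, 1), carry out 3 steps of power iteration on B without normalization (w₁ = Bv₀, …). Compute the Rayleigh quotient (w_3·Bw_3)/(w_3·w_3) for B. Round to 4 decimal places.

μ ≈ 11.9703

B = L + 4I has rows (6, 3); (2, 11)
w1 = Bv₀ = (6·1 + 3·1; 2·1 + 11·1) = (9, 13)
w2 = Bw1 = (6·9 + 3·13; 2·9 + 11·13) = (93, 161)
w3 = Bw2 = (1041, 1957)
Bw3 = (12117, 23609)
w3·Bw3 = 58816610; w3·w3 = 4913530; μ ≈ 58816610/4913530 = 11.9703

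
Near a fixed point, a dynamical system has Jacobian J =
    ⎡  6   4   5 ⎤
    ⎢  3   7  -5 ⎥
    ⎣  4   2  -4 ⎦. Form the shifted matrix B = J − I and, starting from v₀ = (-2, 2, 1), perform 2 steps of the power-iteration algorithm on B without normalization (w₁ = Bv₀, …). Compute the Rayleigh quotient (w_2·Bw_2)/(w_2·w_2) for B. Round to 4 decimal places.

B = J − I has rows (5, 4, 5); (3, 6, -5); (4, 2, -5)
w1 = Bv₀ = (5·(-2) + 4·2 + 5·1; 3·(-2) + 6·2 + (-5)·1; 4·(-2) + 2·2 + (-5)·1) = (3, 1, -9)
w2 = Bw1 = (5·3 + 4·1 + 5·(-9); 3·3 + 6·1 + (-5)·(-9); 4·3 + 2·1 + (-5)·(-9)) = (-26, 60, 59)
Bw2 = (405, -13, -279)
w2·Bw2 = -27771; w2·w2 = 7757; μ ≈ -27771/7757 = -3.5801

-3.5801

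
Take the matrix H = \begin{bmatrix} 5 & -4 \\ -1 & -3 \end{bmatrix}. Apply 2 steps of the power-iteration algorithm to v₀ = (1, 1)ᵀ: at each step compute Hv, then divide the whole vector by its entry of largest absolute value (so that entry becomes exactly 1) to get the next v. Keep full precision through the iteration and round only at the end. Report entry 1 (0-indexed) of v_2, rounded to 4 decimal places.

0.5238

Hv0 = (1.00000, -4.00000); divide by -4.00000 → v1 = (-0.25000, 1.00000)
Hv1 = (-5.25000, -2.75000); divide by -5.25000 → v2 = (1.00000, 0.52381)
Requested entry of v2: 11/21 = 0.5238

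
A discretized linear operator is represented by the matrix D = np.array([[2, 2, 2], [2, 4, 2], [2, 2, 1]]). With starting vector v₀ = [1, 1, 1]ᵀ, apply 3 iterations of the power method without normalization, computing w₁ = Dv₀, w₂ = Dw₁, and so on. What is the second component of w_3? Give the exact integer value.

w1 = Dv₀ = (6, 8, 5)
w2 = Dw1 = (38, 54, 33)
w3 = Dw2 = (250, 358, 217)
The requested component of w3 is 358.

358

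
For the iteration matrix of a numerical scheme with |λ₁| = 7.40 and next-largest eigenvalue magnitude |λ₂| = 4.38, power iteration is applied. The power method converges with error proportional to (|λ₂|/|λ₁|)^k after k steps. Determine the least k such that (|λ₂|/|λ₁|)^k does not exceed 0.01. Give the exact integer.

|λ₂/λ₁| = 4.38/7.40 = 0.59189
Need k ≥ ln(0.01) / ln(0.59189) = -4.6052 / -0.5244 ≈ 8.781
Smallest integer k satisfying the bound: 9

9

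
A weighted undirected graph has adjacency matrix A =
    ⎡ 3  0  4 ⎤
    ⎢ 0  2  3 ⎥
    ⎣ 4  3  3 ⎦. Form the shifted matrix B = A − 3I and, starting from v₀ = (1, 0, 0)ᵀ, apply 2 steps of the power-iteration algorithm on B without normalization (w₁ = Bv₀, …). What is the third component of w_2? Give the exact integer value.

0

B = A − 3I has rows (0, 0, 4); (0, -1, 3); (4, 3, 0)
w1 = Bv₀ = (0·1 + 0·0 + 4·0; 0·1 + (-1)·0 + 3·0; 4·1 + 3·0 + 0·0) = (0, 0, 4)
w2 = Bw1 = (0·0 + 0·0 + 4·4; 0·0 + (-1)·0 + 3·4; 4·0 + 3·0 + 0·4) = (16, 12, 0)
Requested component of w2: 0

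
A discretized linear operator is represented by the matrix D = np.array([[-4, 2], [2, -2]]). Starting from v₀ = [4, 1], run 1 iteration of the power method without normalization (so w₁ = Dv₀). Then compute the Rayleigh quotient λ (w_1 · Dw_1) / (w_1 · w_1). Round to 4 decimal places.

w1 = Dv₀ = (-14, 6)
Dw1 = (68, -40)
w1·Dw1 = (-14)·68 + 6·(-40) = -1192; w1·w1 = (-14)·(-14) + 6·6 = 232
λ ≈ -1192/232 = -5.1379

λ ≈ -5.1379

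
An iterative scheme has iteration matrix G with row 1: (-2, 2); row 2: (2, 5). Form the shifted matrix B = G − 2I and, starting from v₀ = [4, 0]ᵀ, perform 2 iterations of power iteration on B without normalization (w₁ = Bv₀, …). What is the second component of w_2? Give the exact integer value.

-8

B = G − 2I has rows (-4, 2); (2, 3)
w1 = Bv₀ = ((-4)·4 + 2·0; 2·4 + 3·0) = (-16, 8)
w2 = Bw1 = ((-4)·(-16) + 2·8; 2·(-16) + 3·8) = (80, -8)
Requested component of w2: -8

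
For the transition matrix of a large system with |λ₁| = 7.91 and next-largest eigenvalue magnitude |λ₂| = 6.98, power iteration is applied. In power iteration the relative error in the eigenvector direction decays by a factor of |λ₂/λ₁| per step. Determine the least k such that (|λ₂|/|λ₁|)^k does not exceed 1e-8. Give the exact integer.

|λ₂/λ₁| = 6.98/7.91 = 0.88243
Need k ≥ ln(1e-8) / ln(0.88243) = -18.4207 / -0.1251 ≈ 147.273
Smallest integer k satisfying the bound: 148

148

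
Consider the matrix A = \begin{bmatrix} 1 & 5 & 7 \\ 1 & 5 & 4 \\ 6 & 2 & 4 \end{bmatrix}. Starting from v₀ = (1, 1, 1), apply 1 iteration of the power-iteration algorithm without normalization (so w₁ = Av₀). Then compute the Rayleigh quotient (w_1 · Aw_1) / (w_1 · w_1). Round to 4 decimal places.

λ ≈ 11.5569

w1 = Av₀ = (1·1 + 5·1 + 7·1; 1·1 + 5·1 + 4·1; 6·1 + 2·1 + 4·1) = (13, 10, 12)
Aw1 = (147, 111, 146)
w1·Aw1 = 13·147 + 10·111 + 12·146 = 4773; w1·w1 = 13·13 + 10·10 + 12·12 = 413
λ ≈ 4773/413 = 11.5569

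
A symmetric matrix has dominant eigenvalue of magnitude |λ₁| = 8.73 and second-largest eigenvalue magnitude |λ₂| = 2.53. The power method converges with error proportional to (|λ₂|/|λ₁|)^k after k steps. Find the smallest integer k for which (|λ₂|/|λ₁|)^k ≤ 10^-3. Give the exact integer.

|λ₂/λ₁| = 2.53/8.73 = 0.28981
Need k ≥ ln(10^-3) / ln(0.28981) = -6.9078 / -1.2385 ≈ 5.577
Smallest integer k satisfying the bound: 6

6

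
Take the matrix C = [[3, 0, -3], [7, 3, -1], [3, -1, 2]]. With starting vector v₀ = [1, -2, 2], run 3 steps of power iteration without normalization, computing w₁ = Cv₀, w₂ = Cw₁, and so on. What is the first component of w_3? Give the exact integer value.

-138

w1 = Cv₀ = (-3, -1, 9)
w2 = Cw1 = (-36, -33, 10)
w3 = Cw2 = (-138, -361, -55)
The requested component of w3 is -138.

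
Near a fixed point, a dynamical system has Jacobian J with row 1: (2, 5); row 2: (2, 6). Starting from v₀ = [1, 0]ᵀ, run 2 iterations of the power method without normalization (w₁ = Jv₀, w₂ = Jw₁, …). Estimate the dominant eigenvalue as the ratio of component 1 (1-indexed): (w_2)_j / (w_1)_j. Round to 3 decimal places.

λ ≈ 7.000

w1 = Jv₀ = (2, 2)
w2 = Jw1 = (14, 16)
Ratio at component: 14 / 2 = 7.000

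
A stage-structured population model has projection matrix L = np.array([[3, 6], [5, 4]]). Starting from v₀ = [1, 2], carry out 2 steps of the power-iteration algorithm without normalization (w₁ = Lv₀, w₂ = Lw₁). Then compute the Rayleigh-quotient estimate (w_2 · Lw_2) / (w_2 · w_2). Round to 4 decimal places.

w1 = Lv₀ = (3·1 + 6·2; 5·1 + 4·2) = (15, 13)
w2 = Lw1 = (3·15 + 6·13; 5·15 + 4·13) = (123, 127)
Lw2 = (1131, 1123)
w2·Lw2 = 123·1131 + 127·1123 = 281734; w2·w2 = 123·123 + 127·127 = 31258
λ ≈ 281734/31258 = 9.0132

9.0132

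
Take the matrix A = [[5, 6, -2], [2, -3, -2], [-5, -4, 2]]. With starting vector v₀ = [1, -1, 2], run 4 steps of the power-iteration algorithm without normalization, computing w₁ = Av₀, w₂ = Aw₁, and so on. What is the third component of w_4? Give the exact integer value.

w1 = Av₀ = (5·1 + 6·(-1) + (-2)·2; 2·1 + (-3)·(-1) + (-2)·2; (-5)·1 + (-4)·(-1) + 2·2) = (-5, 1, 3)
w2 = Aw1 = (5·(-5) + 6·1 + (-2)·3; 2·(-5) + (-3)·1 + (-2)·3; (-5)·(-5) + (-4)·1 + 2·3) = (-25, -19, 27)
w3 = Aw2 = (-293, -47, 255)
w4 = Aw3 = (-2257, -955, 2163)
The requested component of w4 is 2163.

2163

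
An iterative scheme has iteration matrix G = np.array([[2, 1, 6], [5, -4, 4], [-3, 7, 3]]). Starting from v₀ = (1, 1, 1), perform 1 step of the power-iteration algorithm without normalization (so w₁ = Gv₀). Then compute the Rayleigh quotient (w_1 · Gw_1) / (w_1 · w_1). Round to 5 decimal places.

w1 = Gv₀ = (2·1 + 1·1 + 6·1; 5·1 + (-4)·1 + 4·1; (-3)·1 + 7·1 + 3·1) = (9, 5, 7)
Gw1 = (65, 53, 29)
w1·Gw1 = 9·65 + 5·53 + 7·29 = 1053; w1·w1 = 9·9 + 5·5 + 7·7 = 155
λ ≈ 1053/155 = 6.79355

λ ≈ 6.79355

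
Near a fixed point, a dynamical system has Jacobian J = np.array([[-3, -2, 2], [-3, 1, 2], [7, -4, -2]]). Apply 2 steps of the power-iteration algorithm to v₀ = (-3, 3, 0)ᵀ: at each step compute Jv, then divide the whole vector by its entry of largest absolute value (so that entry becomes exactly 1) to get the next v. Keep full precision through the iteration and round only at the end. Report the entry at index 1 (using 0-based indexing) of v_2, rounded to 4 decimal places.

0.6364

Jv0 = (3.00000, 12.00000, -33.00000); divide by -33.00000 → v1 = (-0.09091, -0.36364, 1.00000)
Jv1 = (3.00000, 1.90909, -1.18182); divide by 3.00000 → v2 = (1.00000, 0.63636, -0.39394)
Requested entry of v2: -63/-99 = 0.6364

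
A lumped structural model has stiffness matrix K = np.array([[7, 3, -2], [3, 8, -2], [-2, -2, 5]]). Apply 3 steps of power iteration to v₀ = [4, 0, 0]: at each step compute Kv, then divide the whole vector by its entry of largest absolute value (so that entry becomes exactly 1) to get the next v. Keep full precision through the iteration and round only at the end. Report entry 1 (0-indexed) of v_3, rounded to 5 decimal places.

Kv0 = (28.000000, 12.000000, -8.000000); divide by 28.000000 → v1 = (1.000000, 0.428571, -0.285714)
Kv1 = (8.857143, 7.000000, -4.285714); divide by 8.857143 → v2 = (1.000000, 0.790323, -0.483871)
Kv2 = (10.338710, 10.290323, -6.000000); divide by 10.338710 → v3 = (1.000000, 0.995320, -0.580343)
Requested entry of v3: 2552/2564 = 0.99532

0.99532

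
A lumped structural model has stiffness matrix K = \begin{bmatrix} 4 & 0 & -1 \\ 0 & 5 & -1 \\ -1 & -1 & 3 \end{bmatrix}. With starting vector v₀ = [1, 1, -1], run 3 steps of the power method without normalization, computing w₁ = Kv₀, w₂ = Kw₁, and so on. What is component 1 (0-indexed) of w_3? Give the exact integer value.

w1 = Kv₀ = (4·1 + 0·1 + (-1)·(-1); 0·1 + 5·1 + (-1)·(-1); (-1)·1 + (-1)·1 + 3·(-1)) = (5, 6, -5)
w2 = Kw1 = (4·5 + 0·6 + (-1)·(-5); 0·5 + 5·6 + (-1)·(-5); (-1)·5 + (-1)·6 + 3·(-5)) = (25, 35, -26)
w3 = Kw2 = (126, 201, -138)
The requested component of w3 is 201.

201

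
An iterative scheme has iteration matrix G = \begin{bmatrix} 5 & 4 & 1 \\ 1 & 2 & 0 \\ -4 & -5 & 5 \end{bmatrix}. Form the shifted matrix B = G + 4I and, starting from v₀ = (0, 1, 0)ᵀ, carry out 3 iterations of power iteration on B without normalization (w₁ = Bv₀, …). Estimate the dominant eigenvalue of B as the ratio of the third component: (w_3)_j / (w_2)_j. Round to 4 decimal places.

B = G + 4I has rows (9, 4, 1); (1, 6, 0); (-4, -5, 9)
w1 = Bv₀ = (9·0 + 4·1 + 1·0; 1·0 + 6·1 + 0·0; (-4)·0 + (-5)·1 + 9·0) = (4, 6, -5)
w2 = Bw1 = (9·4 + 4·6 + 1·(-5); 1·4 + 6·6 + 0·(-5); (-4)·4 + (-5)·6 + 9·(-5)) = (55, 40, -91)
w3 = Bw2 = (564, 295, -1239)
Ratio: -1239/-91 = 13.6154

13.6154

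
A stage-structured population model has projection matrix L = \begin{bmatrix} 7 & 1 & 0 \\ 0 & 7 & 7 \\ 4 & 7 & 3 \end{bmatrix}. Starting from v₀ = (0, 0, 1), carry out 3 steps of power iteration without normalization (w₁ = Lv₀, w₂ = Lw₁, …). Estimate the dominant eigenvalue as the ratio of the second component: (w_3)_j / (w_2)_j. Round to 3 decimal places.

λ ≈ 12.800

w1 = Lv₀ = (7·0 + 1·0 + 0·1; 0·0 + 7·0 + 7·1; 4·0 + 7·0 + 3·1) = (0, 7, 3)
w2 = Lw1 = (7·0 + 1·7 + 0·3; 0·0 + 7·7 + 7·3; 4·0 + 7·7 + 3·3) = (7, 70, 58)
w3 = Lw2 = (119, 896, 692)
Ratio at component: 896 / 70 = 12.800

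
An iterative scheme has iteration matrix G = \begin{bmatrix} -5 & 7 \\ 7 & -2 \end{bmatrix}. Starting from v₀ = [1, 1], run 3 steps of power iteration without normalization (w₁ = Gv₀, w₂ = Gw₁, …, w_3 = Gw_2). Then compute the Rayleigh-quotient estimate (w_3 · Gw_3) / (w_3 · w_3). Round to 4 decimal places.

-8.8372

w1 = Gv₀ = ((-5)·1 + 7·1; 7·1 + (-2)·1) = (2, 5)
w2 = Gw1 = ((-5)·2 + 7·5; 7·2 + (-2)·5) = (25, 4)
w3 = Gw2 = (-97, 167)
Gw3 = (1654, -1013)
w3·Gw3 = (-97)·1654 + 167·(-1013) = -329609; w3·w3 = (-97)·(-97) + 167·167 = 37298
λ ≈ -329609/37298 = -8.8372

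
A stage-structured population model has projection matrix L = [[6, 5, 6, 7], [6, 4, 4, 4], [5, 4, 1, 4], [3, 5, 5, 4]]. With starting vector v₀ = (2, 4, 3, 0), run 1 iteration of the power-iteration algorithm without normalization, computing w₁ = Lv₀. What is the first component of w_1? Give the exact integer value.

50

w1 = Lv₀ = (50, 40, 29, 41)
The requested component of w1 is 50.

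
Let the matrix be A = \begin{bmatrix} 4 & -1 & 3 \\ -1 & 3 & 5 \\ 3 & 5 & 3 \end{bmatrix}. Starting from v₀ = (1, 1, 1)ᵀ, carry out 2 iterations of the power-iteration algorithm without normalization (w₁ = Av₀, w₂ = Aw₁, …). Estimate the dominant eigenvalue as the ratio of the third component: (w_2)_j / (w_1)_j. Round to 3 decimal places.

λ ≈ 7.818

w1 = Av₀ = (6, 7, 11)
w2 = Aw1 = (50, 70, 86)
Ratio at component: 86 / 11 = 7.818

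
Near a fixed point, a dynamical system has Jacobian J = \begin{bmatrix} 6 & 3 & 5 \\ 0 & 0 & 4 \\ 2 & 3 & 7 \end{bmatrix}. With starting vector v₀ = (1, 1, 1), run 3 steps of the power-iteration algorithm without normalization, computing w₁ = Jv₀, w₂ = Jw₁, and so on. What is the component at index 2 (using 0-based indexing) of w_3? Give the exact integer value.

w1 = Jv₀ = (6·1 + 3·1 + 5·1; 0·1 + 0·1 + 4·1; 2·1 + 3·1 + 7·1) = (14, 4, 12)
w2 = Jw1 = (6·14 + 3·4 + 5·12; 0·14 + 0·4 + 4·12; 2·14 + 3·4 + 7·12) = (156, 48, 124)
w3 = Jw2 = (1700, 496, 1324)
The requested component of w3 is 1324.

1324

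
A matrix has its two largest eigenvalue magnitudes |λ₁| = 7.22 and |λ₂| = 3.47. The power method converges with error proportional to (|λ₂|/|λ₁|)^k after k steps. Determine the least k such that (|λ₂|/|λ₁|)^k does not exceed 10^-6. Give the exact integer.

|λ₂/λ₁| = 3.47/7.22 = 0.48061
Need k ≥ ln(10^-6) / ln(0.48061) = -13.8155 / -0.7327 ≈ 18.856
Smallest integer k satisfying the bound: 19

19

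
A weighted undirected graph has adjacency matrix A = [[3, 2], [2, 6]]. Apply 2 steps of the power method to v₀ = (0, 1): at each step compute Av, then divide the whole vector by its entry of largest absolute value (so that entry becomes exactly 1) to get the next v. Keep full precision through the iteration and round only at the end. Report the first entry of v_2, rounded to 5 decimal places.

0.45000

Av0 = (2.000000, 6.000000); divide by 6.000000 → v1 = (0.333333, 1.000000)
Av1 = (3.000000, 6.666667); divide by 6.666667 → v2 = (0.450000, 1.000000)
Requested entry of v2: 18/40 = 0.45000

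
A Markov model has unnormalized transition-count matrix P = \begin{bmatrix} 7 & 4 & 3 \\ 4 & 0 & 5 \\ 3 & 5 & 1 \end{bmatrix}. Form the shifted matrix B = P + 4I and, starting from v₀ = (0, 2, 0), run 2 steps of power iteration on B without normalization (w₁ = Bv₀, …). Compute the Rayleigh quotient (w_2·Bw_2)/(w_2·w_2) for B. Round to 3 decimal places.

B = P + 4I has rows (11, 4, 3); (4, 4, 5); (3, 5, 5)
w1 = Bv₀ = (11·0 + 4·2 + 3·0; 4·0 + 4·2 + 5·0; 3·0 + 5·2 + 5·0) = (8, 8, 10)
w2 = Bw1 = (11·8 + 4·8 + 3·10; 4·8 + 4·8 + 5·10; 3·8 + 5·8 + 5·10) = (150, 114, 114)
Bw2 = (2448, 1626, 1590)
w2·Bw2 = 733824; w2·w2 = 48492; μ ≈ 733824/48492 = 15.133

μ ≈ 15.133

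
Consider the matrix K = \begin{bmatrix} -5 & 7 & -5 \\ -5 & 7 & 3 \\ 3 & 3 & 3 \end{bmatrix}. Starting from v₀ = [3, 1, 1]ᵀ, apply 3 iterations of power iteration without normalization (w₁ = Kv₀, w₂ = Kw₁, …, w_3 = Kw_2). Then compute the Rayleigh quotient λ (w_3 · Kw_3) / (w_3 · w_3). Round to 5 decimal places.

1.58241

w1 = Kv₀ = ((-5)·3 + 7·1 + (-5)·1; (-5)·3 + 7·1 + 3·1; 3·3 + 3·1 + 3·1) = (-13, -5, 15)
w2 = Kw1 = ((-5)·(-13) + 7·(-5) + (-5)·15; (-5)·(-13) + 7·(-5) + 3·15; 3·(-13) + 3·(-5) + 3·15) = (-45, 75, -9)
w3 = Kw2 = (795, 723, 63)
Kw3 = (771, 1275, 4743)
w3·Kw3 = 795·771 + 723·1275 + 63·4743 = 1833579; w3·w3 = 795·795 + 723·723 + 63·63 = 1158723
λ ≈ 1833579/1158723 = 1.58241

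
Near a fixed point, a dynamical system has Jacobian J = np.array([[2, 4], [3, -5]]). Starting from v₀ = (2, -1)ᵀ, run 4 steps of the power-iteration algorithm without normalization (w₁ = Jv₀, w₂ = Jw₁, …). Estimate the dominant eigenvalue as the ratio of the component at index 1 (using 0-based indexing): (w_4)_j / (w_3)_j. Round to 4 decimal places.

λ ≈ -5.9730

w1 = Jv₀ = (2·2 + 4·(-1); 3·2 + (-5)·(-1)) = (0, 11)
w2 = Jw1 = (2·0 + 4·11; 3·0 + (-5)·11) = (44, -55)
w3 = Jw2 = (-132, 407)
w4 = Jw3 = (1364, -2431)
Ratio at component: -2431 / 407 = -5.9730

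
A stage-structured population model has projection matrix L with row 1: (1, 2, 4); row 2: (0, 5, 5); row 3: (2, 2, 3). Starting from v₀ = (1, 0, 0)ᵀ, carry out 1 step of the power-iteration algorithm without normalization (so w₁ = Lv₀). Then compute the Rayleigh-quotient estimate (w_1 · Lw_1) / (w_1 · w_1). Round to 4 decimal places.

λ ≈ 5.0000

w1 = Lv₀ = (1·1 + 2·0 + 4·0; 0·1 + 5·0 + 5·0; 2·1 + 2·0 + 3·0) = (1, 0, 2)
Lw1 = (9, 10, 8)
w1·Lw1 = 1·9 + 0·10 + 2·8 = 25; w1·w1 = 1·1 + 0·0 + 2·2 = 5
λ ≈ 25/5 = 5.0000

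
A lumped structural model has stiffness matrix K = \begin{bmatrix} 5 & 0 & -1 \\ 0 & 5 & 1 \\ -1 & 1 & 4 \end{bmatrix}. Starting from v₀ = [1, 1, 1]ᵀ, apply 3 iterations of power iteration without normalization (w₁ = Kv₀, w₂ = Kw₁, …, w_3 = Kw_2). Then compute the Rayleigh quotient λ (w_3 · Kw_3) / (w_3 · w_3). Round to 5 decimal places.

w1 = Kv₀ = (4, 6, 4)
w2 = Kw1 = (16, 34, 18)
w3 = Kw2 = (62, 188, 90)
Kw3 = (220, 1030, 486)
w3·Kw3 = 62·220 + 188·1030 + 90·486 = 251020; w3·w3 = 62·62 + 188·188 + 90·90 = 47288
λ ≈ 251020/47288 = 5.30832

5.30832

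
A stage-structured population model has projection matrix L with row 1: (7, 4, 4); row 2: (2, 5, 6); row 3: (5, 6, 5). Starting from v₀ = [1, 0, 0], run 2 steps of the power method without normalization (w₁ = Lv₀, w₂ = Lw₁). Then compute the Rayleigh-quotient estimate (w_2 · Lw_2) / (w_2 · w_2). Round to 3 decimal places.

14.506

w1 = Lv₀ = (7·1 + 4·0 + 4·0; 2·1 + 5·0 + 6·0; 5·1 + 6·0 + 5·0) = (7, 2, 5)
w2 = Lw1 = (7·7 + 4·2 + 4·5; 2·7 + 5·2 + 6·5; 5·7 + 6·2 + 5·5) = (77, 54, 72)
Lw2 = (1043, 856, 1069)
w2·Lw2 = 77·1043 + 54·856 + 72·1069 = 203503; w2·w2 = 77·77 + 54·54 + 72·72 = 14029
λ ≈ 203503/14029 = 14.506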